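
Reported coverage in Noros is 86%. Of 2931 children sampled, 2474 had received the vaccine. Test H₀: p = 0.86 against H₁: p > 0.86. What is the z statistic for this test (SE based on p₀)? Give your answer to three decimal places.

z = -2.484

p̂ = 2474/2931 ≈ 0.84408.
Standard error under H₀: √(0.86×0.14/2931) = 0.00641.
z = (0.84408 − 0.86)/0.00641 = -0.01592/0.00641 = -2.484.
p-value = P(Z > -2.484) ≈ 0.9935.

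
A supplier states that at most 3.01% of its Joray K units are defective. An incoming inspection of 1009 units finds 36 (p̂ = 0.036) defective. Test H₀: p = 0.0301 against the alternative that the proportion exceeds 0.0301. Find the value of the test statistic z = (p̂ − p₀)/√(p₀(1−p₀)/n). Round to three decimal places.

p̂ = 36/1009 ≈ 0.03568.
Under H₀, SE = √(0.0301·0.9699/1009) = √(2.89336e-05) = 0.00538.
z = (0.03568 − 0.0301)/0.00538 = 0.00558/0.00538 = 1.037.

z = 1.037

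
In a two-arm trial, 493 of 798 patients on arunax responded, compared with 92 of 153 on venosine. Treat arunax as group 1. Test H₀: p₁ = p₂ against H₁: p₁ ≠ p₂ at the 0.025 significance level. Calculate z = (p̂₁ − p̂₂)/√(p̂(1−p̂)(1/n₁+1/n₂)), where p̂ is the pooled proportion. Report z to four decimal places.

p̂₁ = 493/798 = 0.617794, p̂₂ = 92/153 = 0.601307.
Pooled p̂ = (493+92)/(798+153) = 585/951 = 0.615142.
SE = √(p̂(1−p̂)(1/n₁+1/n₂)) = √(0.615142·0.384858·0.00778908) = √(0.00184401) = 0.042942.
z = (0.617794 − 0.601307)/0.042942 = 0.016487/0.042942 = 0.3839.
Two-sided p-value ≈ 2·Φ(−0.384) = 0.7010, so at α = 0.025 we fail to reject H₀.

z = 0.3839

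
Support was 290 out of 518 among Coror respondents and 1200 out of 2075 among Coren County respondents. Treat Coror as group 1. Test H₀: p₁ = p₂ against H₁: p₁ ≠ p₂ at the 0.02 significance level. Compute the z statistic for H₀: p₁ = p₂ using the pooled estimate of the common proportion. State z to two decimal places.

p̂₁ = 290/518 = 0.5598, p̂₂ = 1200/2075 = 0.5783.
Pooled p̂ = (290+1200)/(518+2075) = 1490/2593 = 0.5746.
SE = √(0.244431 × 0.00241243) = 0.0243.
z = (0.5598 − 0.5783)/0.0243 = -0.0185/0.0243 = -0.76.
Two-sided p-value ≈ 2·Φ(−0.761) = 0.4469, so at α = 0.02 we fail to reject H₀.

z = -0.76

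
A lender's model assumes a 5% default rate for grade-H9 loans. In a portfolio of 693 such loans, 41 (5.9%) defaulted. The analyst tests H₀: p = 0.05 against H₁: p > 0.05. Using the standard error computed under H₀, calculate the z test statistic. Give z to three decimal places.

z = 1.107

p̂ = 41/693 = 0.059163.
SE = √(p₀(1−p₀)/n) = √(0.0475/693) = 0.008279.
z = (0.059163 − 0.05)/0.008279 = 0.009163/0.008279 = 1.107.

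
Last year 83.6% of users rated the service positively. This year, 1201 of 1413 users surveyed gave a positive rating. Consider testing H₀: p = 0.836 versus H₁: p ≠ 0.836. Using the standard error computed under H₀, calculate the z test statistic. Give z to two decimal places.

z = 1.42

p̂ = 1201/1413 ≈ 0.84996.
Under H₀, SE = √(0.836·0.164/1413) = √(9.70304e-05) = 0.00985.
z = (0.84996 − 0.836)/0.00985 = 0.01396/0.00985 = 1.42.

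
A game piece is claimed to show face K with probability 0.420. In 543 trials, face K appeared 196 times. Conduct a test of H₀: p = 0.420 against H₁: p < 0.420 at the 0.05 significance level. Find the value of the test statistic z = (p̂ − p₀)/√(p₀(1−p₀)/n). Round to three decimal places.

p̂ = 196/543 = 0.36096.
Standard error under H₀: √(0.42×0.58/543) = 0.02118.
z = (0.36096 − 0.42)/0.02118 = -0.05904/0.02118 = -2.788.
p-value = P(Z < -2.788) ≈ 0.0027; since p < α = 0.05, reject H₀.

z = -2.788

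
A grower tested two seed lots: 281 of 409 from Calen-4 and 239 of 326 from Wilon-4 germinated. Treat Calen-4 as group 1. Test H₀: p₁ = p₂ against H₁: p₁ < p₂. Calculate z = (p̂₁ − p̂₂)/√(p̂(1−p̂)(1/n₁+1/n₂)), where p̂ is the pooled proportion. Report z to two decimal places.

p̂₁ = 281/409 = 0.6870, p̂₂ = 239/326 = 0.7331.
Pooled p̂ = (281+239)/(409+326) = 520/735 = 0.7075.
SE = √(0.206951 × 0.00551247) = 0.0338.
z = (0.6870 − 0.7331)/0.0338 = -0.0461/0.0338 = -1.36.
p-value = P(Z < -1.365) ≈ 0.0862.

z = -1.36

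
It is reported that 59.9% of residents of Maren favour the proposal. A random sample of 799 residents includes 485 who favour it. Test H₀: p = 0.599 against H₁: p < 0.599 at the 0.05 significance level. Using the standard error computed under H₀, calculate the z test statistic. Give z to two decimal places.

p̂ = 485/799 = 0.6070.
Under H₀, SE = √(0.599·0.401/799) = √(0.000300625) = 0.0173.
z = (0.6070 − 0.599)/0.0173 = 0.0080/0.0173 = 0.46.
p-value = P(Z < 0.462) ≈ 0.6779; since p > α = 0.05, fail to reject H₀.

z = 0.46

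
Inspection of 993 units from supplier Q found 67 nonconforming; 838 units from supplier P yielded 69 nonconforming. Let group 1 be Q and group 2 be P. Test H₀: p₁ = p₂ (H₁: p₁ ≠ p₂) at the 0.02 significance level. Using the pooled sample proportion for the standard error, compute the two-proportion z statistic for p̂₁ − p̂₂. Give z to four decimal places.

p̂₁ = 67/993 = 0.0674723, p̂₂ = 69/838 = 0.0823389.
Pooled p̂ = (67+69)/(993+838) = 136/1831 = 0.0742764.
SE = √(0.0687594 × 0.00220037) = 0.0123002.
z = (0.0674723 − 0.0823389)/0.0123002 = -0.0148666/0.0123002 = -1.2086.
Two-sided p-value ≈ 2·Φ(−1.209) = 0.2268. With α = 0.02, fail to reject H₀.

z = -1.2086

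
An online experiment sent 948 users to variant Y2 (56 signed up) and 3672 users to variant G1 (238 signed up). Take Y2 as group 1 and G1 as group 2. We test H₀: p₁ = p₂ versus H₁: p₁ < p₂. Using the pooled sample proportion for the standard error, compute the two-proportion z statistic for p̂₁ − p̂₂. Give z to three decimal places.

p̂₁ = 56/948 = 0.05907, p̂₂ = 238/3672 = 0.06481.
Pooled p̂ = (56+238)/(948+3672) = 294/4620 = 0.06364.
SE = √(0.0595868 × 0.00132718) = 0.00889.
z = (0.05907 − 0.06481)/0.00889 = -0.00574/0.00889 = -0.646.
p-value = P(Z < -0.646) ≈ 0.2592.

z = -0.646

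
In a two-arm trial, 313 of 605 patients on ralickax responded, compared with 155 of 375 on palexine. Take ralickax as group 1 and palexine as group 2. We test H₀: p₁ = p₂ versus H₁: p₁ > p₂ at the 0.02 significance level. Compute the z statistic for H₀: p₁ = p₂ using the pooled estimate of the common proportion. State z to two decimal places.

p̂₁ = 313/605 ≈ 0.5174, p̂₂ = 155/375 ≈ 0.4133.
Pooled p̂ = (313+155)/(605+375) = 468/980 = 0.4776.
SE = √(0.249496 × 0.00431956) = 0.0328.
z = (0.5174 − 0.4133)/0.0328 = 0.1041/0.0328 = 3.17.
p-value = P(Z > 3.169) ≈ 0.0008; since p < α = 0.02, reject H₀.

z = 3.17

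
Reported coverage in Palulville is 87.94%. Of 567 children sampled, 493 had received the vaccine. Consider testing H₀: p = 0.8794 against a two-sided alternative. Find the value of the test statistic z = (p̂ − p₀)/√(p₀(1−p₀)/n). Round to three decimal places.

p̂ = 493/567 ≈ 0.869489.
Under H₀, SE = √(0.8794·0.1206/567) = √(0.000187047) = 0.013677.
z = (0.869489 − 0.8794)/0.013677 = -0.009911/0.013677 = -0.725.
Two-sided p-value ≈ 2·Φ(−0.725) = 0.4686.

z = -0.725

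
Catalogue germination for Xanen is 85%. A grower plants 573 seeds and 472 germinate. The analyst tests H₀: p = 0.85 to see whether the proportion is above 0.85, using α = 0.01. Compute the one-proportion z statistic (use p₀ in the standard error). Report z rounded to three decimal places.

p̂ = 472/573 ≈ 0.82373.
SE = √(p₀(1−p₀)/n) = √(0.1275/573) = 0.01492.
z = (0.82373 − 0.85)/0.01492 = -0.02627/0.01492 = -1.761.
p-value = P(Z > -1.761) ≈ 0.9609, so at α = 0.01 we fail to reject H₀.

z = -1.761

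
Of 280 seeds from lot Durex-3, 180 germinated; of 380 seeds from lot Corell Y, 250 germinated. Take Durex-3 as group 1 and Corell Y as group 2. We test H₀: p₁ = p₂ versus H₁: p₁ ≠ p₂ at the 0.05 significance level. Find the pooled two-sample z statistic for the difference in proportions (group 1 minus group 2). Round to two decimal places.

z = -0.40

p̂₁ = 180/280 ≈ 0.6429, p̂₂ = 250/380 ≈ 0.6579.
Pooled p̂ = (180+250)/(280+380) = 430/660 = 0.6515.
SE = √(p̂(1−p̂)(1/n₁+1/n₂)) = √(0.6515·0.3485·0.00620301) = √(0.00140835) = 0.0375.
z = (0.6429 − 0.6579)/0.0375 = -0.0150/0.0375 = -0.40.
Two-sided p-value ≈ 2·Φ(−0.401) = 0.6886. With α = 0.05, fail to reject H₀.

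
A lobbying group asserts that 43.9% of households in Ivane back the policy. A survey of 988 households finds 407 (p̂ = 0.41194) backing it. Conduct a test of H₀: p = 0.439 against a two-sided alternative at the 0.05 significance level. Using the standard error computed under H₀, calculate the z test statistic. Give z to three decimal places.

p̂ = 407/988 ≈ 0.41194.
SE = √(p₀(1−p₀)/n) = √(0.24628/988) = 0.01579.
z = (0.41194 − 0.439)/0.01579 = -0.02706/0.01579 = -1.714.
p-value = 2·P(Z > 1.714) ≈ 0.0866; since p > α = 0.05, fail to reject H₀.

z = -1.714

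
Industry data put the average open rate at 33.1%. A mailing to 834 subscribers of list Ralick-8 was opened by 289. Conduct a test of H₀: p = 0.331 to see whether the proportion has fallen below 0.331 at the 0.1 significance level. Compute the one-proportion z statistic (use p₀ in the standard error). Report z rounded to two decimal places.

z = 0.95

p̂ = 289/834 ≈ 0.3465.
SE = √(p₀(1−p₀)/n) = √(0.22144/834) = 0.0163.
z = (0.3465 − 0.331)/0.0163 = 0.0155/0.0163 = 0.95.
p-value = P(Z < 0.953) ≈ 0.8296. With α = 0.1, fail to reject H₀.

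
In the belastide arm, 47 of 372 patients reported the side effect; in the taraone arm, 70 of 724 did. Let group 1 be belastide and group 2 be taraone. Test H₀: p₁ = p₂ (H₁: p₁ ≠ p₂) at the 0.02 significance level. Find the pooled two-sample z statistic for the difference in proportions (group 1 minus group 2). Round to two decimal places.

p̂₁ = 47/372 ≈ 0.12634, p̂₂ = 70/724 ≈ 0.09669.
Pooled p̂ = (47+70)/(372+724) = 117/1096 = 0.10675.
SE = √(p̂(1−p̂)(1/n₁+1/n₂)) = √(0.10675·0.89325·0.00406939) = √(0.00038804) = 0.01970.
z = (0.12634 − 0.09669)/0.01970 = 0.02965/0.01970 = 1.51.
Two-sided p-value ≈ 2·Φ(−1.506) = 0.1322; since p > α = 0.02, fail to reject H₀.

z = 1.51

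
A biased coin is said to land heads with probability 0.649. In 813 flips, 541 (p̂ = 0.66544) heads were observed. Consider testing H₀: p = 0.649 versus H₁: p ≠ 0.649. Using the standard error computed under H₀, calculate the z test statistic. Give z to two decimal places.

z = 0.98

p̂ = 541/813 = 0.6654.
SE = √(p₀(1−p₀)/n) = √(0.2278/813) = 0.0167.
z = (0.6654 − 0.649)/0.0167 = 0.0164/0.0167 = 0.98.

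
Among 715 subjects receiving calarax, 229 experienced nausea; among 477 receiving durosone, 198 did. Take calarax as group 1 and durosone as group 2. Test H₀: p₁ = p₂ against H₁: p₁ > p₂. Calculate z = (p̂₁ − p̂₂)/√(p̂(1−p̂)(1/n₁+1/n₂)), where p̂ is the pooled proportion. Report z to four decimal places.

p̂₁ = 229/715 ≈ 0.320280, p̂₂ = 198/477 ≈ 0.415094.
Pooled p̂ = (229+198)/(715+477) = 427/1192 = 0.358221.
SE = √(p̂(1−p̂)(1/n₁+1/n₂)) = √(0.358221·0.641779·0.00349504) = √(0.000803505) = 0.028346.
z = (0.320280 − 0.415094)/0.028346 = -0.094814/0.028346 = -3.3449.
p-value = P(Z > -3.345) ≈ 0.9996.

z = -3.3449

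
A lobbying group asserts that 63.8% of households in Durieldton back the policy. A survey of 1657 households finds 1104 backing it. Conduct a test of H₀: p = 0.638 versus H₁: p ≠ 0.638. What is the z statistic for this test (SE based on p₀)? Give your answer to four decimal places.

z = 2.3941

p̂ = 1104/1657 ≈ 0.6662643.
SE = √(p₀(1−p₀)/n) = √(0.23096/1657) = 0.0118060.
z = (0.6662643 − 0.638)/0.0118060 = 0.0282643/0.0118060 = 2.3941.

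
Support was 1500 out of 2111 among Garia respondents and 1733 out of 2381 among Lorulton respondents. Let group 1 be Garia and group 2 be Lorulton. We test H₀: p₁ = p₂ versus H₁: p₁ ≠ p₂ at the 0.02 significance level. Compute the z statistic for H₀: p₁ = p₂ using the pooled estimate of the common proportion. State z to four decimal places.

p̂₁ = 1500/2111 ≈ 0.7105637, p̂₂ = 1733/2381 ≈ 0.7278454.
Pooled p̂ = (1500+1733)/(2111+2381) = 3233/4492 = 0.7197240.
SE = √(p̂(1−p̂)(1/n₁+1/n₂)) = √(0.7197240·0.2802760·0.000893701) = √(0.000180279) = 0.0134268.
z = (0.7105637 − 0.7278454)/0.0134268 = -0.0172817/0.0134268 = -1.2871.
p-value = 2·P(Z > 1.287) ≈ 0.1981; since p > α = 0.02, fail to reject H₀.

z = -1.2871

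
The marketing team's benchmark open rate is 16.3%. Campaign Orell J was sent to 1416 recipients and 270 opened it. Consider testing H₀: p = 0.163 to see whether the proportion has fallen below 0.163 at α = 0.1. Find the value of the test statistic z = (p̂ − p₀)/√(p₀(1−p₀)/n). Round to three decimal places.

p̂ = 270/1416 ≈ 0.190678.
SE = √(p₀(1−p₀)/n) = √(0.13643/1416) = 0.009816.
z = (0.190678 − 0.163)/0.009816 = 0.027678/0.009816 = 2.820.
p-value = P(Z < 2.820) ≈ 0.9976; since p > α = 0.1, fail to reject H₀.

z = 2.820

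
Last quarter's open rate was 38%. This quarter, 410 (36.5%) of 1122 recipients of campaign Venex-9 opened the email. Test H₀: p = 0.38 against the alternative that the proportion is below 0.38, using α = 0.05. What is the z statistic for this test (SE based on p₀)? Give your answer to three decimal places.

z = -1.006

p̂ = 410/1122 = 0.36542.
SE = √(p₀(1−p₀)/n) = √(0.2356/1122) = 0.01449.
z = (0.36542 − 0.38)/0.01449 = -0.01458/0.01449 = -1.006.
p-value = P(Z < -1.006) ≈ 0.1572, so at α = 0.05 we fail to reject H₀.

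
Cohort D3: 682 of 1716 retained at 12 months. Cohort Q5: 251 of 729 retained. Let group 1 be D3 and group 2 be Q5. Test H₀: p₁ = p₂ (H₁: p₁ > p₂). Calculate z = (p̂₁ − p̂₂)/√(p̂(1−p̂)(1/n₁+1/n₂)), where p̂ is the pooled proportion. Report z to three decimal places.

p̂₁ = 682/1716 ≈ 0.397436, p̂₂ = 251/729 ≈ 0.344307.
Pooled p̂ = (682+251)/(1716+729) = 933/2445 = 0.381595.
SE = √(p̂(1−p̂)(1/n₁+1/n₂)) = √(0.381595·0.618405·0.00195449) = √(0.000461222) = 0.021476.
z = (0.397436 − 0.344307)/0.021476 = 0.053129/0.021476 = 2.474.

z = 2.474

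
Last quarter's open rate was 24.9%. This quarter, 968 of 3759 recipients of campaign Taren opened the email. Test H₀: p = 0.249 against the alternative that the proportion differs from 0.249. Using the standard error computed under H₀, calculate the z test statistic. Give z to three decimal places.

z = 1.207

p̂ = 968/3759 ≈ 0.257515.
SE = √(p₀(1−p₀)/n) = √(0.187/3759) = 0.007053.
z = (0.257515 − 0.249)/0.007053 = 0.008515/0.007053 = 1.207.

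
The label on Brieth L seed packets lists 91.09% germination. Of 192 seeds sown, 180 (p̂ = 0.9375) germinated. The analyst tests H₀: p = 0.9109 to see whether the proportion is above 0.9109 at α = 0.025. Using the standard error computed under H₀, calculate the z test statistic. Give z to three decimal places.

p̂ = 180/192 = 0.93750.
Standard error under H₀: √(0.9109×0.0891/192) = 0.02056.
z = (0.93750 − 0.9109)/0.02056 = 0.02660/0.02056 = 1.294.
p-value = P(Z > 1.294) ≈ 0.0979. With α = 0.025, fail to reject H₀.

z = 1.294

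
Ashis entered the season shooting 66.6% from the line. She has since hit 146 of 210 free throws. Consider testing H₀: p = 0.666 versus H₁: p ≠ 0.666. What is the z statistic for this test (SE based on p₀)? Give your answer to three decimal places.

z = 0.898

p̂ = 146/210 = 0.69524.
SE = √(p₀(1−p₀)/n) = √(0.22244/210) = 0.03255.
z = (0.69524 − 0.666)/0.03255 = 0.02924/0.03255 = 0.898.
Two-sided p-value ≈ 2·Φ(−0.898) = 0.3690.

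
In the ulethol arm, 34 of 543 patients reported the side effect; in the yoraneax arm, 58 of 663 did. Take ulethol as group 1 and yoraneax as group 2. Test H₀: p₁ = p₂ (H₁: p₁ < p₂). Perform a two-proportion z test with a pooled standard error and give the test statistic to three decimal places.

z = -1.618

p̂₁ = 34/543 = 0.06262, p̂₂ = 58/663 = 0.08748.
Pooled p̂ = (34+58)/(543+663) = 92/1206 = 0.07629.
SE = √(0.0704658 × 0.00334992) = 0.01536.
z = (0.06262 − 0.08748)/0.01536 = -0.02486/0.01536 = -1.618.
p-value = P(Z < -1.618) ≈ 0.0528.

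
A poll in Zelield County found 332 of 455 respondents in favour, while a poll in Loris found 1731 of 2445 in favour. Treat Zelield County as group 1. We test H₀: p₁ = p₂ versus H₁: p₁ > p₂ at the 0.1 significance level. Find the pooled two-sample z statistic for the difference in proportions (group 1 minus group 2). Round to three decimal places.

z = 0.938

p̂₁ = 332/455 ≈ 0.72967, p̂₂ = 1731/2445 ≈ 0.70798.
Pooled p̂ = (332+1731)/(455+2445) = 2063/2900 = 0.71138.
SE = √(0.205319 × 0.0026068) = 0.02313.
z = (0.72967 − 0.70798)/0.02313 = 0.02169/0.02313 = 0.938.
p-value = P(Z > 0.938) ≈ 0.1742; since p > α = 0.1, fail to reject H₀.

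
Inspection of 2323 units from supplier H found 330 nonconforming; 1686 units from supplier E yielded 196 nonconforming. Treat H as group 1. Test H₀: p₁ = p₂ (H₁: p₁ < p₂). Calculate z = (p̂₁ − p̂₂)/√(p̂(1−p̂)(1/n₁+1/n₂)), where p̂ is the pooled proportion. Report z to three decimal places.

z = 2.389

p̂₁ = 330/2323 ≈ 0.142058, p̂₂ = 196/1686 ≈ 0.116251.
Pooled p̂ = (330+196)/(2323+1686) = 526/4009 = 0.131205.
SE = √(p̂(1−p̂)(1/n₁+1/n₂)) = √(0.131205·0.868795·0.0010236) = √(0.00011668) = 0.010802.
z = (0.142058 − 0.116251)/0.010802 = 0.025807/0.010802 = 2.389.
p-value = P(Z < 2.389) ≈ 0.9916.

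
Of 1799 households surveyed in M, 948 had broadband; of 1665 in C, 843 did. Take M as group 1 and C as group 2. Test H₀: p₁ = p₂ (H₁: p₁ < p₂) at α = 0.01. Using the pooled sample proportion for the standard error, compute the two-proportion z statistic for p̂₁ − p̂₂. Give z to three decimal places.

z = 1.215

p̂₁ = 948/1799 ≈ 0.52696, p̂₂ = 843/1665 ≈ 0.50631.
Pooled p̂ = (948+843)/(1799+1665) = 1791/3464 = 0.51703.
SE = √(p̂(1−p̂)(1/n₁+1/n₂)) = √(0.51703·0.48297·0.00115646) = √(0.000288781) = 0.01699.
z = (0.52696 − 0.50631)/0.01699 = 0.02065/0.01699 = 1.215.
p-value = P(Z < 1.215) ≈ 0.8879. With α = 0.01, fail to reject H₀.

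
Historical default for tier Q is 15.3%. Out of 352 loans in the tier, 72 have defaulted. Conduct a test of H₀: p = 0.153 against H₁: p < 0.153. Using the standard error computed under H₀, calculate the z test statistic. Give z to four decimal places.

z = 2.6864

p̂ = 72/352 = 0.2045455.
Under H₀, SE = √(0.153·0.847/352) = √(0.000368156) = 0.0191874.
z = (0.2045455 − 0.153)/0.0191874 = 0.0515455/0.0191874 = 2.6864.
p-value = P(Z < 2.686) ≈ 0.9964.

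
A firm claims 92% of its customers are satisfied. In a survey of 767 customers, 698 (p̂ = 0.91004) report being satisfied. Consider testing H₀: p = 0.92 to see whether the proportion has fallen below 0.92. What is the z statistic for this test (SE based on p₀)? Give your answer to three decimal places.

z = -1.017

p̂ = 698/767 = 0.910039.
Standard error under H₀: √(0.92×0.08/767) = 0.009796.
z = (0.910039 − 0.92)/0.009796 = -0.009961/0.009796 = -1.017.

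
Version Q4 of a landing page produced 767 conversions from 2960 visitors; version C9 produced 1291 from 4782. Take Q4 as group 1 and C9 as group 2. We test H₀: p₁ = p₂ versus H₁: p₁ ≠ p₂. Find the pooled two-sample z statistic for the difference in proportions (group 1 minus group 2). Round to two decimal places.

p̂₁ = 767/2960 ≈ 0.25912, p̂₂ = 1291/4782 ≈ 0.26997.
Pooled p̂ = (767+1291)/(2960+4782) = 2058/7742 = 0.26582.
SE = √(0.195161 × 0.000546955) = 0.01033.
z = (0.25912 − 0.26997)/0.01033 = -0.01085/0.01033 = -1.05.
p-value = 2·P(Z > 1.050) ≈ 0.2937.

z = -1.05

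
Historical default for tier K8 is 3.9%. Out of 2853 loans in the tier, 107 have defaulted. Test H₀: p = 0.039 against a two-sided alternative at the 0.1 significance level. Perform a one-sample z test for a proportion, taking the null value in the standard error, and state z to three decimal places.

z = -0.413

p̂ = 107/2853 ≈ 0.037504.
SE = √(p₀(1−p₀)/n) = √(0.037479/2853) = 0.003624.
z = (0.037504 − 0.039)/0.003624 = -0.001496/0.003624 = -0.413.
Two-sided p-value ≈ 2·Φ(−0.413) = 0.6799, so at α = 0.1 we fail to reject H₀.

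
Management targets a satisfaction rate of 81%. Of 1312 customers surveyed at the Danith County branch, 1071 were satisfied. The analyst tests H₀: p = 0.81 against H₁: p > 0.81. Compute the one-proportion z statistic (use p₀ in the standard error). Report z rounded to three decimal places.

p̂ = 1071/1312 = 0.81631.
Standard error under H₀: √(0.81×0.19/1312) = 0.01083.
z = (0.81631 − 0.81)/0.01083 = 0.00631/0.01083 = 0.583.
p-value = P(Z > 0.583) ≈ 0.2800.

z = 0.583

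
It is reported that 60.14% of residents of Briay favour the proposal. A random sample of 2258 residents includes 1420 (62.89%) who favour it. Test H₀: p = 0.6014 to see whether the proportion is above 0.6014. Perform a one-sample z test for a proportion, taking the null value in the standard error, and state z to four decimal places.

p̂ = 1420/2258 = 0.6288751.
Standard error under H₀: √(0.6014×0.3986/2258) = 0.0103036.
z = (0.6288751 − 0.6014)/0.0103036 = 0.0274751/0.0103036 = 2.6666.
p-value = P(Z > 2.667) ≈ 0.0038.

z = 2.6666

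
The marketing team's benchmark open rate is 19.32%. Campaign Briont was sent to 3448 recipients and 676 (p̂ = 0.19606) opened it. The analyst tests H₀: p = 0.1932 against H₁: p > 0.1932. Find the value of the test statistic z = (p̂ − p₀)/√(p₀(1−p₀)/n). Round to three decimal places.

p̂ = 676/3448 ≈ 0.196056.
Under H₀, SE = √(0.1932·0.8068/3448) = √(4.5207e-05) = 0.006724.
z = (0.196056 − 0.1932)/0.006724 = 0.002856/0.006724 = 0.425.
p-value = P(Z > 0.425) ≈ 0.3355.

z = 0.425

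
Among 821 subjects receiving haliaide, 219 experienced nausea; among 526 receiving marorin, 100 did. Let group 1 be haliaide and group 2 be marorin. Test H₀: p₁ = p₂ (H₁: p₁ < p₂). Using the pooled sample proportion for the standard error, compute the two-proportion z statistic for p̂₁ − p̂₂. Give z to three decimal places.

p̂₁ = 219/821 = 0.26675, p̂₂ = 100/526 = 0.19011.
Pooled p̂ = (219+100)/(821+526) = 319/1347 = 0.23682.
SE = √(0.180738 × 0.00311917) = 0.02374.
z = (0.26675 − 0.19011)/0.02374 = 0.07664/0.02374 = 3.228.

z = 3.228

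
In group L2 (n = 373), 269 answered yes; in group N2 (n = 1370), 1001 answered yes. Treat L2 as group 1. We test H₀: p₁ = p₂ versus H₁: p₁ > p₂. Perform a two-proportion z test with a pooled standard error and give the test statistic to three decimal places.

z = -0.365

p̂₁ = 269/373 ≈ 0.72118, p̂₂ = 1001/1370 ≈ 0.73066.
Pooled p̂ = (269+1001)/(373+1370) = 1270/1743 = 0.72863.
SE = √(p̂(1−p̂)(1/n₁+1/n₂)) = √(0.72863·0.27137·0.00341089) = √(0.000674432) = 0.02597.
z = (0.72118 − 0.73066)/0.02597 = -0.00948/0.02597 = -0.365.
p-value = P(Z > -0.365) ≈ 0.6424.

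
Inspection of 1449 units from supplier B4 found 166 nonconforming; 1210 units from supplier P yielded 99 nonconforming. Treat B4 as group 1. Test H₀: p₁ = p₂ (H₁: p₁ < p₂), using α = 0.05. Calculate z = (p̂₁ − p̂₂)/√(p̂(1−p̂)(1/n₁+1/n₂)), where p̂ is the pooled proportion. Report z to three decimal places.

z = 2.807

p̂₁ = 166/1449 ≈ 0.114562, p̂₂ = 99/1210 ≈ 0.081818.
Pooled p̂ = (166+99)/(1449+1210) = 265/2659 = 0.099662.
SE = √(p̂(1−p̂)(1/n₁+1/n₂)) = √(0.099662·0.900338·0.00151658) = √(0.000136081) = 0.011665.
z = (0.114562 − 0.081818)/0.011665 = 0.032744/0.011665 = 2.807.
p-value = P(Z < 2.807) ≈ 0.9975. With α = 0.05, fail to reject H₀.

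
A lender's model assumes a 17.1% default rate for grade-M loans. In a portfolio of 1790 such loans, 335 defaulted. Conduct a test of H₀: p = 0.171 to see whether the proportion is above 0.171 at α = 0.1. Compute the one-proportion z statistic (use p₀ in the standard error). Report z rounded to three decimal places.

z = 1.815

p̂ = 335/1790 = 0.18715.
Under H₀, SE = √(0.171·0.829/1790) = √(7.9195e-05) = 0.00890.
z = (0.18715 − 0.171)/0.00890 = 0.01615/0.00890 = 1.815.
p-value = P(Z > 1.815) ≈ 0.0348, so at α = 0.1 we reject H₀.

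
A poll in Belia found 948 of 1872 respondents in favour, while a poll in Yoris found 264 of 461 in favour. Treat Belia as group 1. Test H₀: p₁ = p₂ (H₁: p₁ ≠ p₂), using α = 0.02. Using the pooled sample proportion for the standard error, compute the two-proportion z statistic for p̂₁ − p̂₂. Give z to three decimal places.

z = -2.551

p̂₁ = 948/1872 ≈ 0.506410, p̂₂ = 264/461 ≈ 0.572668.
Pooled p̂ = (948+264)/(1872+461) = 1212/2333 = 0.519503.
SE = √(0.24962 × 0.00270339) = 0.025977.
z = (0.506410 − 0.572668)/0.025977 = -0.066258/0.025977 = -2.551.
Two-sided p-value ≈ 2·Φ(−2.551) = 0.0108, so at α = 0.02 we reject H₀.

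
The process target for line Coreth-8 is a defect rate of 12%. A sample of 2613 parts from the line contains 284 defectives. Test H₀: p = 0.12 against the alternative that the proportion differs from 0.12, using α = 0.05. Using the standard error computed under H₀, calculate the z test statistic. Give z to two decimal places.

z = -1.78

p̂ = 284/2613 = 0.10869.
Standard error under H₀: √(0.12×0.88/2613) = 0.00636.
z = (0.10869 − 0.12)/0.00636 = -0.01131/0.00636 = -1.78.
p-value = 2·P(Z > 1.780) ≈ 0.0752, so at α = 0.05 we fail to reject H₀.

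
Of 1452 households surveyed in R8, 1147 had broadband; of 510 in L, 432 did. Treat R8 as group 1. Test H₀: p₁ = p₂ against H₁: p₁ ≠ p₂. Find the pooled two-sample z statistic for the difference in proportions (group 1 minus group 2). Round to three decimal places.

p̂₁ = 1147/1452 = 0.789945, p̂₂ = 432/510 = 0.847059.
Pooled p̂ = (1147+432)/(1452+510) = 1579/1962 = 0.804791.
SE = √(0.157102 × 0.00264949) = 0.020402.
z = (0.789945 − 0.847059)/0.020402 = -0.057114/0.020402 = -2.799.
Two-sided p-value ≈ 2·Φ(−2.799) = 0.0051.

z = -2.799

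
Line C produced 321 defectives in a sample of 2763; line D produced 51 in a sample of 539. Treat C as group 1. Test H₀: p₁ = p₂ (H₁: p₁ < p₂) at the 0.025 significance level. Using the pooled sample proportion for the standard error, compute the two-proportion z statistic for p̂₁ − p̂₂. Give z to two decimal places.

z = 1.45

p̂₁ = 321/2763 ≈ 0.1162, p̂₂ = 51/539 ≈ 0.0946.
Pooled p̂ = (321+51)/(2763+539) = 372/3302 = 0.1127.
SE = √(0.0999669 × 0.00221721) = 0.0149.
z = (0.1162 − 0.0946)/0.0149 = 0.0216/0.0149 = 1.45.
p-value = P(Z < 1.448) ≈ 0.9262; since p > α = 0.025, fail to reject H₀.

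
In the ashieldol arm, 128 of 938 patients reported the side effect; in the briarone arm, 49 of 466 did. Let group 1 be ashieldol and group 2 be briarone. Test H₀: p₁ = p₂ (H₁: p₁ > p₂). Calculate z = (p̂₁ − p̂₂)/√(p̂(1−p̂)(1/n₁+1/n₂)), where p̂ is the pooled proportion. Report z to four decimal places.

z = 1.6644

p̂₁ = 128/938 ≈ 0.136461, p̂₂ = 49/466 ≈ 0.105150.
Pooled p̂ = (128+49)/(938+466) = 177/1404 = 0.126068.
SE = √(0.110175 × 0.00321202) = 0.018812.
z = (0.136461 − 0.105150)/0.018812 = 0.031311/0.018812 = 1.6644.
p-value = P(Z > 1.664) ≈ 0.0480.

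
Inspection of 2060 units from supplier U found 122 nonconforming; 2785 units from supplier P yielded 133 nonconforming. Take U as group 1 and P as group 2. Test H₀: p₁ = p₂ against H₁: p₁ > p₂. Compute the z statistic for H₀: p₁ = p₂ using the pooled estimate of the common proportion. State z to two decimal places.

z = 1.77

p̂₁ = 122/2060 ≈ 0.05922, p̂₂ = 133/2785 ≈ 0.04776.
Pooled p̂ = (122+133)/(2060+2785) = 255/4845 = 0.05263.
SE = √(p̂(1−p̂)(1/n₁+1/n₂)) = √(0.05263·0.94737·0.000844503) = √(4.21082e-05) = 0.00649.
z = (0.05922 − 0.04776)/0.00649 = 0.01146/0.00649 = 1.77.
p-value = P(Z > 1.767) ≈ 0.0386.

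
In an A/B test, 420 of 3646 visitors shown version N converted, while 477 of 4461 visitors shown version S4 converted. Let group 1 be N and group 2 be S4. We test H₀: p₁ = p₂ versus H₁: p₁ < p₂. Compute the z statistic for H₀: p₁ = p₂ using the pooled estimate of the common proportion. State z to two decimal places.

z = 1.18

p̂₁ = 420/3646 ≈ 0.11519, p̂₂ = 477/4461 ≈ 0.10693.
Pooled p̂ = (420+477)/(3646+4461) = 897/8107 = 0.11065.
SE = √(p̂(1−p̂)(1/n₁+1/n₂)) = √(0.11065·0.88935·0.000498438) = √(4.90477e-05) = 0.00700.
z = (0.11519 − 0.10693)/0.00700 = 0.00826/0.00700 = 1.18.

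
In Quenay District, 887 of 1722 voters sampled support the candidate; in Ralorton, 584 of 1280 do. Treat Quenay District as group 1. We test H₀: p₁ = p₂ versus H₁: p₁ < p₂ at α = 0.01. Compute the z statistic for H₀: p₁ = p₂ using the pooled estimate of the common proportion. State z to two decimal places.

z = 3.19

p̂₁ = 887/1722 ≈ 0.51510, p̂₂ = 584/1280 ≈ 0.45625.
Pooled p̂ = (887+584)/(1722+1280) = 1471/3002 = 0.49001.
SE = √(0.2499 × 0.00136197) = 0.01845.
z = (0.51510 − 0.45625)/0.01845 = 0.05885/0.01845 = 3.19.
p-value = P(Z < 3.190) ≈ 0.9993. With α = 0.01, fail to reject H₀.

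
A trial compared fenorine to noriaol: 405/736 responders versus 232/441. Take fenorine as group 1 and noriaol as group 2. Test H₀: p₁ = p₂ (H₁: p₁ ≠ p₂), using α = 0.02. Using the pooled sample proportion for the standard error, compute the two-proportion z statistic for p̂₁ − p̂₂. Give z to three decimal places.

p̂₁ = 405/736 = 0.55027, p̂₂ = 232/441 = 0.52608.
Pooled p̂ = (405+232)/(736+441) = 637/1177 = 0.54121.
SE = √(0.248302 × 0.00362627) = 0.03001.
z = (0.55027 − 0.52608)/0.03001 = 0.02419/0.03001 = 0.806.
p-value = 2·P(Z > 0.806) ≈ 0.4201, so at α = 0.02 we fail to reject H₀.

z = 0.806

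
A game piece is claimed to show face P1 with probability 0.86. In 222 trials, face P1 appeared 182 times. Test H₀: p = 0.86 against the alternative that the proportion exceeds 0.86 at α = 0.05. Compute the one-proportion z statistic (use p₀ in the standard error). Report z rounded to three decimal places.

p̂ = 182/222 ≈ 0.81982.
Standard error under H₀: √(0.86×0.14/222) = 0.02329.
z = (0.81982 − 0.86)/0.02329 = -0.04018/0.02329 = -1.725.
p-value = P(Z > -1.725) ≈ 0.9578, so at α = 0.05 we fail to reject H₀.

z = -1.725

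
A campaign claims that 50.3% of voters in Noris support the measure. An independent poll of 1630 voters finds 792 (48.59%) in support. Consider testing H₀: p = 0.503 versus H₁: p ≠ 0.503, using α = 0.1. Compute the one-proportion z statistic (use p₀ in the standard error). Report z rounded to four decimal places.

p̂ = 792/1630 = 0.485890.
Under H₀, SE = √(0.503·0.497/1630) = √(0.000153369) = 0.012384.
z = (0.485890 − 0.503)/0.012384 = -0.017110/0.012384 = -1.3816.
Two-sided p-value ≈ 2·Φ(−1.382) = 0.1671. With α = 0.1, fail to reject H₀.

z = -1.3816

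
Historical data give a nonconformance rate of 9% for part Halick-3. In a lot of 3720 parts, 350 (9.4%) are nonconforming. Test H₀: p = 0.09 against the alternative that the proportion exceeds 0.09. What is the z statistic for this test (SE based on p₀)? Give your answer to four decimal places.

z = 0.8708

p̂ = 350/3720 = 0.094086.
Under H₀, SE = √(0.09·0.91/3720) = √(2.20161e-05) = 0.004692.
z = (0.094086 − 0.09)/0.004692 = 0.004086/0.004692 = 0.8708.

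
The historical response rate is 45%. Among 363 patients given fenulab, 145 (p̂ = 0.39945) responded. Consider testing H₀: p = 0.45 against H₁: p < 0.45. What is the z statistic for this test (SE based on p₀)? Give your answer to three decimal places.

z = -1.936

p̂ = 145/363 ≈ 0.39945.
Under H₀, SE = √(0.45·0.55/363) = √(0.000681818) = 0.02611.
z = (0.39945 − 0.45)/0.02611 = -0.05055/0.02611 = -1.936.
p-value = P(Z < -1.936) ≈ 0.0264.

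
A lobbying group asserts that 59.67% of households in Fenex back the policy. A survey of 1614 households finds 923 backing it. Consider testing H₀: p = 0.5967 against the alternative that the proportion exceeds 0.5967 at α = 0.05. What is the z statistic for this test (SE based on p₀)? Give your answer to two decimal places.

z = -2.03

p̂ = 923/1614 = 0.5719.
Standard error under H₀: √(0.5967×0.4033/1614) = 0.0122.
z = (0.5719 − 0.5967)/0.0122 = -0.0248/0.0122 = -2.03.
p-value = P(Z > -2.033) ≈ 0.9790; since p > α = 0.05, fail to reject H₀.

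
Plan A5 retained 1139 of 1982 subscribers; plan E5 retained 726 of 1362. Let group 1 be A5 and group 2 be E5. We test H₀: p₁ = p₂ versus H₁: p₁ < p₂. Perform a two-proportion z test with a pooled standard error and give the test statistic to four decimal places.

z = 2.3817

p̂₁ = 1139/1982 = 0.574672, p̂₂ = 726/1362 = 0.533040.
Pooled p̂ = (1139+726)/(1982+1362) = 1865/3344 = 0.557715.
SE = √(0.246669 × 0.00123876) = 0.017480.
z = (0.574672 − 0.533040)/0.017480 = 0.041632/0.017480 = 2.3817.
p-value = P(Z < 2.382) ≈ 0.9914.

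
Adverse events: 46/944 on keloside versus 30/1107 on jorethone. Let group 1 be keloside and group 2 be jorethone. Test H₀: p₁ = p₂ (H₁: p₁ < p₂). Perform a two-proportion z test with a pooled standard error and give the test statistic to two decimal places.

p̂₁ = 46/944 ≈ 0.04873, p̂₂ = 30/1107 ≈ 0.02710.
Pooled p̂ = (46+30)/(944+1107) = 76/2051 = 0.03706.
SE = √(0.035682 × 0.00196266) = 0.00837.
z = (0.04873 − 0.02710)/0.00837 = 0.02163/0.00837 = 2.58.
p-value = P(Z < 2.585) ≈ 0.9951.

z = 2.58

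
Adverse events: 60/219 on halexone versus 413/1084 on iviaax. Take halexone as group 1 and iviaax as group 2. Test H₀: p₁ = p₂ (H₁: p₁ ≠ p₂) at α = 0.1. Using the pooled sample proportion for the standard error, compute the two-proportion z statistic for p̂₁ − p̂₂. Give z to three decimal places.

p̂₁ = 60/219 ≈ 0.27397, p̂₂ = 413/1084 ≈ 0.38100.
Pooled p̂ = (60+413)/(219+1084) = 473/1303 = 0.36301.
SE = √(p̂(1−p̂)(1/n₁+1/n₂)) = √(0.36301·0.63699·0.00548872) = √(0.00126917) = 0.03563.
z = (0.27397 − 0.38100)/0.03563 = -0.10703/0.03563 = -3.004.
p-value = 2·P(Z > 3.004) ≈ 0.0027, so at α = 0.1 we reject H₀.

z = -3.004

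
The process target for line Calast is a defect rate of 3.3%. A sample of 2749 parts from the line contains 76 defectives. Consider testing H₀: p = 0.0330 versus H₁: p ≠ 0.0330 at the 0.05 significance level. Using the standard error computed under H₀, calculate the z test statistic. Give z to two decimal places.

p̂ = 76/2749 = 0.02765.
SE = √(p₀(1−p₀)/n) = √(0.031911/2749) = 0.00341.
z = (0.02765 − 0.033)/0.00341 = -0.00535/0.00341 = -1.57.
p-value = 2·P(Z > 1.571) ≈ 0.1161. With α = 0.05, fail to reject H₀.

z = -1.57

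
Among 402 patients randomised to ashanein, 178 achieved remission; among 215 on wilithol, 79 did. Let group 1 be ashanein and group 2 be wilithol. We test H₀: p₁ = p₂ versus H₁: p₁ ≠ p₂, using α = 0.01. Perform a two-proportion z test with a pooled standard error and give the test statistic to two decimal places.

p̂₁ = 178/402 ≈ 0.4428, p̂₂ = 79/215 ≈ 0.3674.
Pooled p̂ = (178+79)/(402+215) = 257/617 = 0.4165.
SE = √(p̂(1−p̂)(1/n₁+1/n₂)) = √(0.4165·0.5835·0.00713872) = √(0.00173495) = 0.0417.
z = (0.4428 − 0.3674)/0.0417 = 0.0754/0.0417 = 1.81.
p-value = 2·P(Z > 1.809) ≈ 0.0705. With α = 0.01, fail to reject H₀.

z = 1.81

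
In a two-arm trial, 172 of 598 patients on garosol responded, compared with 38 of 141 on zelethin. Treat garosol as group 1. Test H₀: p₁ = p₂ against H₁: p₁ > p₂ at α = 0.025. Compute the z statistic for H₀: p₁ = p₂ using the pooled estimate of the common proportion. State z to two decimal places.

z = 0.43

p̂₁ = 172/598 = 0.2876, p̂₂ = 38/141 = 0.2695.
Pooled p̂ = (172+38)/(598+141) = 210/739 = 0.2842.
SE = √(0.203416 × 0.00876444) = 0.0422.
z = (0.2876 − 0.2695)/0.0422 = 0.0181/0.0422 = 0.43.
p-value = P(Z > 0.429) ≈ 0.3339, so at α = 0.025 we fail to reject H₀.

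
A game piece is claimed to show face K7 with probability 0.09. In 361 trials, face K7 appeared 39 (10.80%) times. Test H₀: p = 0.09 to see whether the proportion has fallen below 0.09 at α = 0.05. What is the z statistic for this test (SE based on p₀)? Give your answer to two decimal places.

z = 1.20

p̂ = 39/361 = 0.10803.
Under H₀, SE = √(0.09·0.91/361) = √(0.00022687) = 0.01506.
z = (0.10803 − 0.09)/0.01506 = 0.01803/0.01506 = 1.20.
p-value = P(Z < 1.197) ≈ 0.8844. With α = 0.05, fail to reject H₀.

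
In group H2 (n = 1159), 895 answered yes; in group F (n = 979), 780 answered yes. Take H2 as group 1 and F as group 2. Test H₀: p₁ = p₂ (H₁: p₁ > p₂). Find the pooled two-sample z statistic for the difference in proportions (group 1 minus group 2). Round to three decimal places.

p̂₁ = 895/1159 ≈ 0.77222, p̂₂ = 780/979 ≈ 0.79673.
Pooled p̂ = (895+780)/(1159+979) = 1675/2138 = 0.78344.
SE = √(0.16966 × 0.00188426) = 0.01788.
z = (0.77222 − 0.79673)/0.01788 = -0.02451/0.01788 = -1.371.

z = -1.371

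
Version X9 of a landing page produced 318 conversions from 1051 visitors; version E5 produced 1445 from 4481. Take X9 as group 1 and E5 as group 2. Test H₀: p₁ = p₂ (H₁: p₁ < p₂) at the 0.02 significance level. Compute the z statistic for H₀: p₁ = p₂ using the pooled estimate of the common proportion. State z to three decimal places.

z = -1.246

p̂₁ = 318/1051 = 0.30257, p̂₂ = 1445/4481 = 0.32247.
Pooled p̂ = (318+1445)/(1051+4481) = 1763/5532 = 0.31869.
SE = √(p̂(1−p̂)(1/n₁+1/n₂)) = √(0.31869·0.68131·0.00117464) = √(0.000255046) = 0.01597.
z = (0.30257 − 0.32247)/0.01597 = -0.01990/0.01597 = -1.246.
p-value = P(Z < -1.246) ≈ 0.1063, so at α = 0.02 we fail to reject H₀.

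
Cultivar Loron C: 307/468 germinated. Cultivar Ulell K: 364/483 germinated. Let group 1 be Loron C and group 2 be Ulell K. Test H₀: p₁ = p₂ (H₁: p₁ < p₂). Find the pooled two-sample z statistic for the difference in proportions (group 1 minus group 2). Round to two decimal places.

z = -3.30

p̂₁ = 307/468 ≈ 0.6560, p̂₂ = 364/483 ≈ 0.7536.
Pooled p̂ = (307+364)/(468+483) = 671/951 = 0.7056.
SE = √(p̂(1−p̂)(1/n₁+1/n₂)) = √(0.7056·0.2944·0.00420715) = √(0.000873991) = 0.0296.
z = (0.6560 − 0.7536)/0.0296 = -0.0976/0.0296 = -3.30.
p-value = P(Z < -3.303) ≈ 0.0005.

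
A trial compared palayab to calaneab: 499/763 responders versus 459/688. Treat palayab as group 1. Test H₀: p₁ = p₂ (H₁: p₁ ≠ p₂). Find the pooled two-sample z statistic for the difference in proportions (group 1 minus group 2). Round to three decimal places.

z = -0.528

p̂₁ = 499/763 ≈ 0.65400, p̂₂ = 459/688 ≈ 0.66715.
Pooled p̂ = (499+459)/(763+688) = 958/1451 = 0.66023.
SE = √(p̂(1−p̂)(1/n₁+1/n₂)) = √(0.66023·0.33977·0.0027641) = √(0.000620058) = 0.02490.
z = (0.65400 − 0.66715)/0.02490 = -0.01315/0.02490 = -0.528.
Two-sided p-value ≈ 2·Φ(−0.528) = 0.5973.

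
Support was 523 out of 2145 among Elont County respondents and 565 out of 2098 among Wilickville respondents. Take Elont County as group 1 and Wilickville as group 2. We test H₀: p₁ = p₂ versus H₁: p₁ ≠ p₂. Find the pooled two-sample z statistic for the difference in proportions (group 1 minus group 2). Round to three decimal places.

p̂₁ = 523/2145 ≈ 0.24382, p̂₂ = 565/2098 ≈ 0.26930.
Pooled p̂ = (523+565)/(2145+2098) = 1088/4243 = 0.25642.
SE = √(0.19067 × 0.000942845) = 0.01341.
z = (0.24382 − 0.26930)/0.01341 = -0.02548/0.01341 = -1.900.
p-value = 2·P(Z > 1.900) ≈ 0.0574.

z = -1.900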